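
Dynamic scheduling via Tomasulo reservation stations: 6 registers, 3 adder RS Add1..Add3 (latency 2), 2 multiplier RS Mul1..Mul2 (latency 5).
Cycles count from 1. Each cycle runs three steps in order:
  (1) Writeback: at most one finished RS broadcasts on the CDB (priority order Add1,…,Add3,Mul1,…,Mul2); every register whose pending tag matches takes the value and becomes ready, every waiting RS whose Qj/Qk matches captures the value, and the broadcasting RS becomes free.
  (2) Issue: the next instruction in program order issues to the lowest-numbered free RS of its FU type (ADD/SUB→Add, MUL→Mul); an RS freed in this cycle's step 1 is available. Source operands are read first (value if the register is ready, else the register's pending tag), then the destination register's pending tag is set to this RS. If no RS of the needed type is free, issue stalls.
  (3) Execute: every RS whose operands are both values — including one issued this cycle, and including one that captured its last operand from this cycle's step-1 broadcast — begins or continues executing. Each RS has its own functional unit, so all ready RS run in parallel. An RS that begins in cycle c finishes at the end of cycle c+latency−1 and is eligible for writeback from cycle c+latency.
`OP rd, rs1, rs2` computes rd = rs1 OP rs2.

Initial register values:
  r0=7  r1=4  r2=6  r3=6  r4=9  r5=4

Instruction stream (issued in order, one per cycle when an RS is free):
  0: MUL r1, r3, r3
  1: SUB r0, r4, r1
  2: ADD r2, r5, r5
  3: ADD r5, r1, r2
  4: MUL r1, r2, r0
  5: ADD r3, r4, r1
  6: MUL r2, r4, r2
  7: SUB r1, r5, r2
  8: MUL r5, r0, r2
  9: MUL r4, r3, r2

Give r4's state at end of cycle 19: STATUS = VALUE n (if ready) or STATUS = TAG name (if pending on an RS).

STATUS = TAG Mul2

  c1: issue MUL r1<-Mul1  regs: r0:7,r1:Mul1,r2:6,r3:6,r4:9,r5:4
  c2: issue SUB r0<-Add1  regs: r0:Add1,r1:Mul1,r2:6,r3:6,r4:9,r5:4
  c3: issue ADD r2<-Add2  regs: r0:Add1,r1:Mul1,r2:Add2,r3:6,r4:9,r5:4
  c4: issue ADD r5<-Add3  regs: r0:Add1,r1:Mul1,r2:Add2,r3:6,r4:9,r5:Add3
  c5: CDB Add2=8; issue MUL r1<-Mul2  regs: r0:Add1,r1:Mul2,r2:8,r3:6,r4:9,r5:Add3
  c6: CDB Mul1=36; issue ADD r3<-Add2  regs: r0:Add1,r1:Mul2,r2:8,r3:Add2,r4:9,r5:Add3
  c7: issue MUL r2<-Mul1  regs: r0:Add1,r1:Mul2,r2:Mul1,r3:Add2,r4:9,r5:Add3
  c8: CDB Add1=-27; issue SUB r1<-Add1  regs: r0:-27,r1:Add1,r2:Mul1,r3:Add2,r4:9,r5:Add3
  c9: CDB Add3=44; stall  regs: r0:-27,r1:Add1,r2:Mul1,r3:Add2,r4:9,r5:44
  c10: stall  regs: r0:-27,r1:Add1,r2:Mul1,r3:Add2,r4:9,r5:44
  c11: stall  regs: r0:-27,r1:Add1,r2:Mul1,r3:Add2,r4:9,r5:44
  c12: CDB Mul1=72; issue MUL r5<-Mul1  regs: r0:-27,r1:Add1,r2:72,r3:Add2,r4:9,r5:Mul1
  c13: CDB Mul2=-216; issue MUL r4<-Mul2  regs: r0:-27,r1:Add1,r2:72,r3:Add2,r4:Mul2,r5:Mul1
  c14: CDB Add1=-28  regs: r0:-27,r1:-28,r2:72,r3:Add2,r4:Mul2,r5:Mul1
  c15: CDB Add2=-207  regs: r0:-27,r1:-28,r2:72,r3:-207,r4:Mul2,r5:Mul1
  c16: -  regs: r0:-27,r1:-28,r2:72,r3:-207,r4:Mul2,r5:Mul1
  c17: CDB Mul1=-1944  regs: r0:-27,r1:-28,r2:72,r3:-207,r4:Mul2,r5:-1944
  c18: -  regs: r0:-27,r1:-28,r2:72,r3:-207,r4:Mul2,r5:-1944
  c19: -  regs: r0:-27,r1:-28,r2:72,r3:-207,r4:Mul2,r5:-1944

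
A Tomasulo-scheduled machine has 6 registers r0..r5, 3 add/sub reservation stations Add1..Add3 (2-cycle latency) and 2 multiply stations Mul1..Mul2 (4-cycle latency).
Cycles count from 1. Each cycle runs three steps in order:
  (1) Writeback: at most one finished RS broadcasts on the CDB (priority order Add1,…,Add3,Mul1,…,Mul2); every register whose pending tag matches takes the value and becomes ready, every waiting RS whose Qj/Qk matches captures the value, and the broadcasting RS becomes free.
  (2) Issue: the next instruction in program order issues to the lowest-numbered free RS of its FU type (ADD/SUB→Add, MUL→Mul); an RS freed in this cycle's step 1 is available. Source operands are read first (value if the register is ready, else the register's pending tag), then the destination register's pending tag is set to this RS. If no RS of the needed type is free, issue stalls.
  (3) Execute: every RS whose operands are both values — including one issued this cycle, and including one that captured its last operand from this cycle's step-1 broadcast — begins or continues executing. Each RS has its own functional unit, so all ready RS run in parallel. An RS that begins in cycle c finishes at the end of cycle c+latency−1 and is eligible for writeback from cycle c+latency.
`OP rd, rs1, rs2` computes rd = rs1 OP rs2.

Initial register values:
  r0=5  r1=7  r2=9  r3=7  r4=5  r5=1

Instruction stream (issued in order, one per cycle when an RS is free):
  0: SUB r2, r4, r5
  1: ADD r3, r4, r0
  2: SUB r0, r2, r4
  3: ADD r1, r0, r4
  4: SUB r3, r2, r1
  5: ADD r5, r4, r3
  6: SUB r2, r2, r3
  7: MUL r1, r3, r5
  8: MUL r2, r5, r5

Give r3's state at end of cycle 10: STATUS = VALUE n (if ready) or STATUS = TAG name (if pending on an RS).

c1: issue SUB r2<-Add1 | r0:5,r1:7,r2:Add1,r3:7,r4:5,r5:1
c2: issue ADD r3<-Add2 | r0:5,r1:7,r2:Add1,r3:Add2,r4:5,r5:1
c3: CDB Add1=4; issue SUB r0<-Add1 | r0:Add1,r1:7,r2:4,r3:Add2,r4:5,r5:1
c4: CDB Add2=10; issue ADD r1<-Add2 | r0:Add1,r1:Add2,r2:4,r3:10,r4:5,r5:1
c5: CDB Add1=-1; issue SUB r3<-Add1 | r0:-1,r1:Add2,r2:4,r3:Add1,r4:5,r5:1
c6: issue ADD r5<-Add3 | r0:-1,r1:Add2,r2:4,r3:Add1,r4:5,r5:Add3
c7: CDB Add2=4; issue SUB r2<-Add2 | r0:-1,r1:4,r2:Add2,r3:Add1,r4:5,r5:Add3
c8: issue MUL r1<-Mul1 | r0:-1,r1:Mul1,r2:Add2,r3:Add1,r4:5,r5:Add3
c9: CDB Add1=0; issue MUL r2<-Mul2 | r0:-1,r1:Mul1,r2:Mul2,r3:0,r4:5,r5:Add3
c10: - | r0:-1,r1:Mul1,r2:Mul2,r3:0,r4:5,r5:Add3

STATUS = VALUE 0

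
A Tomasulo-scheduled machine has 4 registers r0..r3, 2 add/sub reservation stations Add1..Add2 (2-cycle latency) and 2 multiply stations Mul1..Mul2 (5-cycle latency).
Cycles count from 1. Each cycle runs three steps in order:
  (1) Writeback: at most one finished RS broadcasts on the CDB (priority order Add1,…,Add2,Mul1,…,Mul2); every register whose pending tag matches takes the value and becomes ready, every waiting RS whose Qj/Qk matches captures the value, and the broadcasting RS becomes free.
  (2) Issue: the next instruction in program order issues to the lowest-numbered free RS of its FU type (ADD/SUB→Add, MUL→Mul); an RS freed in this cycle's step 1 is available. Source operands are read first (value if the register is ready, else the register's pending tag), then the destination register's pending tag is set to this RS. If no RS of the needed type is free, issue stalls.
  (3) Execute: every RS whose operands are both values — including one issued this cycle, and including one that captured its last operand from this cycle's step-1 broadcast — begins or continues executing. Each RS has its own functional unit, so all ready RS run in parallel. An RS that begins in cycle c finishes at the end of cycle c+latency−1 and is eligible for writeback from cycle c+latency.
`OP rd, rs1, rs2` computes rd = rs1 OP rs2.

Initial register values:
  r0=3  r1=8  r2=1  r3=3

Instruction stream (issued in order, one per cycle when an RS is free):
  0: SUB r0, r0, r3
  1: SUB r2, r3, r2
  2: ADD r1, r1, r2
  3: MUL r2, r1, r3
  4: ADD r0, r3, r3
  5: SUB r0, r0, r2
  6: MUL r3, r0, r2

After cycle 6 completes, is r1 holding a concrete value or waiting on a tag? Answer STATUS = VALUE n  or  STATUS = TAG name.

  c1: issue SUB r0<-Add1  regs: r0:Add1,r1:8,r2:1,r3:3
  c2: issue SUB r2<-Add2  regs: r0:Add1,r1:8,r2:Add2,r3:3
  c3: CDB Add1=0; issue ADD r1<-Add1  regs: r0:0,r1:Add1,r2:Add2,r3:3
  c4: CDB Add2=2; issue MUL r2<-Mul1  regs: r0:0,r1:Add1,r2:Mul1,r3:3
  c5: issue ADD r0<-Add2  regs: r0:Add2,r1:Add1,r2:Mul1,r3:3
  c6: CDB Add1=10; issue SUB r0<-Add1  regs: r0:Add1,r1:10,r2:Mul1,r3:3

STATUS = VALUE 10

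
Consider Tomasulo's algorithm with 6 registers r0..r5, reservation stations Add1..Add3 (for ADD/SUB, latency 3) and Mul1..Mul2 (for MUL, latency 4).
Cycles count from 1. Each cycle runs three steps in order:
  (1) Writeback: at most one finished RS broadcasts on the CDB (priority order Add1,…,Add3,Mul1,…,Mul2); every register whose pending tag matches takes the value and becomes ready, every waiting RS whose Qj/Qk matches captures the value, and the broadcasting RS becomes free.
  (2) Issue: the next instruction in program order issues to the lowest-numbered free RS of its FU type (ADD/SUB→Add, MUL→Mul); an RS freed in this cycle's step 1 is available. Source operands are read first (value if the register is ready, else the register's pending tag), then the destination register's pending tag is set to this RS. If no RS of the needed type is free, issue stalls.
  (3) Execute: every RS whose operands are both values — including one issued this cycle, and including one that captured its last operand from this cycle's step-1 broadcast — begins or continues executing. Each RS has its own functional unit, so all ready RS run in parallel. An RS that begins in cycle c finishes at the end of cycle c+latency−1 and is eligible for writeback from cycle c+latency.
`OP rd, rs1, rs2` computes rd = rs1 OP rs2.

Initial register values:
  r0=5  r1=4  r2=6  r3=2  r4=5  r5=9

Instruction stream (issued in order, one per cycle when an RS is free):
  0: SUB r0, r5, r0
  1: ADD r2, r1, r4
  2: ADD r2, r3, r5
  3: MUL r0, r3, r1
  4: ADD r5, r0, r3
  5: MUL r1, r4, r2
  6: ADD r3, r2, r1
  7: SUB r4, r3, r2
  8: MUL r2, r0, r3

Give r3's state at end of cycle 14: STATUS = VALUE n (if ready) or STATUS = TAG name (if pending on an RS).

c1: issue SUB r0<-Add1 | r0:Add1,r1:4,r2:6,r3:2,r4:5,r5:9
c2: issue ADD r2<-Add2 | r0:Add1,r1:4,r2:Add2,r3:2,r4:5,r5:9
c3: issue ADD r2<-Add3 | r0:Add1,r1:4,r2:Add3,r3:2,r4:5,r5:9
c4: CDB Add1=4; issue MUL r0<-Mul1 | r0:Mul1,r1:4,r2:Add3,r3:2,r4:5,r5:9
c5: CDB Add2=9; issue ADD r5<-Add1 | r0:Mul1,r1:4,r2:Add3,r3:2,r4:5,r5:Add1
c6: CDB Add3=11; issue MUL r1<-Mul2 | r0:Mul1,r1:Mul2,r2:11,r3:2,r4:5,r5:Add1
c7: issue ADD r3<-Add2 | r0:Mul1,r1:Mul2,r2:11,r3:Add2,r4:5,r5:Add1
c8: CDB Mul1=8; issue SUB r4<-Add3 | r0:8,r1:Mul2,r2:11,r3:Add2,r4:Add3,r5:Add1
c9: issue MUL r2<-Mul1 | r0:8,r1:Mul2,r2:Mul1,r3:Add2,r4:Add3,r5:Add1
c10: CDB Mul2=55 | r0:8,r1:55,r2:Mul1,r3:Add2,r4:Add3,r5:Add1
c11: CDB Add1=10 | r0:8,r1:55,r2:Mul1,r3:Add2,r4:Add3,r5:10
c12: - | r0:8,r1:55,r2:Mul1,r3:Add2,r4:Add3,r5:10
c13: CDB Add2=66 | r0:8,r1:55,r2:Mul1,r3:66,r4:Add3,r5:10
c14: - | r0:8,r1:55,r2:Mul1,r3:66,r4:Add3,r5:10

STATUS = VALUE 66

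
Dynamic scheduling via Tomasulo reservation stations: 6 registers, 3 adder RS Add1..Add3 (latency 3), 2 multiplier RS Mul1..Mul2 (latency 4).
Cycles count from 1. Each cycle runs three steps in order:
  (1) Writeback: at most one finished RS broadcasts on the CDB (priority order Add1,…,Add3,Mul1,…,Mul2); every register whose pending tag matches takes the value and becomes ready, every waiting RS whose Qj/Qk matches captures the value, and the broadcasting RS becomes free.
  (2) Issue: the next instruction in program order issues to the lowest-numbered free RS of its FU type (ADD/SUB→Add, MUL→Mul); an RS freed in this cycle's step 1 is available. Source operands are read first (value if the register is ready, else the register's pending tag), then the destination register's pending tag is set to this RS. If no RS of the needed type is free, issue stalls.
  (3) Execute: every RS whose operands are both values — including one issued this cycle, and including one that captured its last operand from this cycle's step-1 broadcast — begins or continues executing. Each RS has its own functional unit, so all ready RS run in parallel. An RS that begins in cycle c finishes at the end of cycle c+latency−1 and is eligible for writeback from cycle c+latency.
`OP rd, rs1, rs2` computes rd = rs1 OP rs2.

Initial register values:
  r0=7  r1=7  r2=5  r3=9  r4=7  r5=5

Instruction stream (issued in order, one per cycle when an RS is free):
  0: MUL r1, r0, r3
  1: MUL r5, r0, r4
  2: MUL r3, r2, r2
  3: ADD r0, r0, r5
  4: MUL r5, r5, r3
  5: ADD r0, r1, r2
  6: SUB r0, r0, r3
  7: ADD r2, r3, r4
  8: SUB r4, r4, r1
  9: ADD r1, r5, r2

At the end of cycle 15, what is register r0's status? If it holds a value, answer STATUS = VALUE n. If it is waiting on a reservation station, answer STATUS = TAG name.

c1: issue MUL r1<-Mul1 | r0:7,r1:Mul1,r2:5,r3:9,r4:7,r5:5
c2: issue MUL r5<-Mul2 | r0:7,r1:Mul1,r2:5,r3:9,r4:7,r5:Mul2
c3: stall | r0:7,r1:Mul1,r2:5,r3:9,r4:7,r5:Mul2
c4: stall | r0:7,r1:Mul1,r2:5,r3:9,r4:7,r5:Mul2
c5: CDB Mul1=63; issue MUL r3<-Mul1 | r0:7,r1:63,r2:5,r3:Mul1,r4:7,r5:Mul2
c6: CDB Mul2=49; issue ADD r0<-Add1 | r0:Add1,r1:63,r2:5,r3:Mul1,r4:7,r5:49
c7: issue MUL r5<-Mul2 | r0:Add1,r1:63,r2:5,r3:Mul1,r4:7,r5:Mul2
c8: issue ADD r0<-Add2 | r0:Add2,r1:63,r2:5,r3:Mul1,r4:7,r5:Mul2
c9: CDB Add1=56; issue SUB r0<-Add1 | r0:Add1,r1:63,r2:5,r3:Mul1,r4:7,r5:Mul2
c10: CDB Mul1=25; issue ADD r2<-Add3 | r0:Add1,r1:63,r2:Add3,r3:25,r4:7,r5:Mul2
c11: CDB Add2=68; issue SUB r4<-Add2 | r0:Add1,r1:63,r2:Add3,r3:25,r4:Add2,r5:Mul2
c12: stall | r0:Add1,r1:63,r2:Add3,r3:25,r4:Add2,r5:Mul2
c13: CDB Add3=32; issue ADD r1<-Add3 | r0:Add1,r1:Add3,r2:32,r3:25,r4:Add2,r5:Mul2
c14: CDB Add1=43 | r0:43,r1:Add3,r2:32,r3:25,r4:Add2,r5:Mul2
c15: CDB Add2=-56 | r0:43,r1:Add3,r2:32,r3:25,r4:-56,r5:Mul2

STATUS = VALUE 43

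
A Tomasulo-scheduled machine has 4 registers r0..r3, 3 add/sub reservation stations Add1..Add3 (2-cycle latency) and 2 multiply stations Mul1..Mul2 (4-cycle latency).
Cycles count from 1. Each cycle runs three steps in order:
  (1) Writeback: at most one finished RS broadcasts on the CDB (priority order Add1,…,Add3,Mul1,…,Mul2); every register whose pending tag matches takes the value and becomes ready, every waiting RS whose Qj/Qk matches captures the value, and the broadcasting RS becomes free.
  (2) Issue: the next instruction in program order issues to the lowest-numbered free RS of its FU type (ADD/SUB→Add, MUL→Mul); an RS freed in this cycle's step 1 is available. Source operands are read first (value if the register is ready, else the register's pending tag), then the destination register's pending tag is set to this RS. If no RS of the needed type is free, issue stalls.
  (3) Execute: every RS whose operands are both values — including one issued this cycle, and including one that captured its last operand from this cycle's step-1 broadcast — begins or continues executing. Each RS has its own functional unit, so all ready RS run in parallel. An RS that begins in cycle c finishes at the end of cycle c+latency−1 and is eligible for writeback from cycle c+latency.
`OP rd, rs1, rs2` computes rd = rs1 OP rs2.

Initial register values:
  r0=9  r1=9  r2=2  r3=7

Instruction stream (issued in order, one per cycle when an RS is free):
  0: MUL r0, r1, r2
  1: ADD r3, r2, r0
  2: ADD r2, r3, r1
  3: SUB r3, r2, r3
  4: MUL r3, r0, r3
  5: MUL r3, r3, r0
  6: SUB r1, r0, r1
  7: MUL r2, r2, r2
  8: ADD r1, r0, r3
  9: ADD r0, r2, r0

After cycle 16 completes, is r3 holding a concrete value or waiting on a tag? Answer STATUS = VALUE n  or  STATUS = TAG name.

STATUS = TAG Mul2

cycle 1: issue MUL r0<-Mul1 // r0:Mul1,r1:9,r2:2,r3:7
cycle 2: issue ADD r3<-Add1 // r0:Mul1,r1:9,r2:2,r3:Add1
cycle 3: issue ADD r2<-Add2 // r0:Mul1,r1:9,r2:Add2,r3:Add1
cycle 4: issue SUB r3<-Add3 // r0:Mul1,r1:9,r2:Add2,r3:Add3
cycle 5: CDB Mul1=18; issue MUL r3<-Mul1 // r0:18,r1:9,r2:Add2,r3:Mul1
cycle 6: issue MUL r3<-Mul2 // r0:18,r1:9,r2:Add2,r3:Mul2
cycle 7: CDB Add1=20; issue SUB r1<-Add1 // r0:18,r1:Add1,r2:Add2,r3:Mul2
cycle 8: stall // r0:18,r1:Add1,r2:Add2,r3:Mul2
cycle 9: CDB Add1=9; stall // r0:18,r1:9,r2:Add2,r3:Mul2
cycle 10: CDB Add2=29; stall // r0:18,r1:9,r2:29,r3:Mul2
cycle 11: stall // r0:18,r1:9,r2:29,r3:Mul2
cycle 12: CDB Add3=9; stall // r0:18,r1:9,r2:29,r3:Mul2
cycle 13: stall // r0:18,r1:9,r2:29,r3:Mul2
cycle 14: stall // r0:18,r1:9,r2:29,r3:Mul2
cycle 15: stall // r0:18,r1:9,r2:29,r3:Mul2
cycle 16: CDB Mul1=162; issue MUL r2<-Mul1 // r0:18,r1:9,r2:Mul1,r3:Mul2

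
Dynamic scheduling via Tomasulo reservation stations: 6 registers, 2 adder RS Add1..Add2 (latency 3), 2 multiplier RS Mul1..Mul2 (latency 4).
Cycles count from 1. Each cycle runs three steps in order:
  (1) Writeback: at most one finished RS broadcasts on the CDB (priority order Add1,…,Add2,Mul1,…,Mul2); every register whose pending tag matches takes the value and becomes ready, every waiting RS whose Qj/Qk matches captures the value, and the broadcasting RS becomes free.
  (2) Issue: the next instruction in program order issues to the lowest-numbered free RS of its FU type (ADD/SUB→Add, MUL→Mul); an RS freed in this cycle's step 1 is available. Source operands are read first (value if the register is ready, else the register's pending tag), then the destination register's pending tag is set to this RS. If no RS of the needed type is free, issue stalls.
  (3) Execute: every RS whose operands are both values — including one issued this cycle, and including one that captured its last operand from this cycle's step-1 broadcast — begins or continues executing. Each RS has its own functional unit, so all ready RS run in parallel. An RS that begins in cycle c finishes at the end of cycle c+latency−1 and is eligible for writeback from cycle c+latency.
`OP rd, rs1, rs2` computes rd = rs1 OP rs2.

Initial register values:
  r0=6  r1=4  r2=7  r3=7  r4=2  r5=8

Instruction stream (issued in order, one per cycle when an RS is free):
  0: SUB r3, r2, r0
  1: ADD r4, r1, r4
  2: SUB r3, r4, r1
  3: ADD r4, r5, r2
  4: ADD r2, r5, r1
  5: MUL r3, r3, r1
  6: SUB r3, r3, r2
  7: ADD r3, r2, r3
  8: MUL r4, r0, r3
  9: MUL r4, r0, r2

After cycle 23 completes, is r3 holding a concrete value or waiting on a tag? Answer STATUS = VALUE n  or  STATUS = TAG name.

  c1: issue SUB r3<-Add1  regs: r0:6,r1:4,r2:7,r3:Add1,r4:2,r5:8
  c2: issue ADD r4<-Add2  regs: r0:6,r1:4,r2:7,r3:Add1,r4:Add2,r5:8
  c3: stall  regs: r0:6,r1:4,r2:7,r3:Add1,r4:Add2,r5:8
  c4: CDB Add1=1; issue SUB r3<-Add1  regs: r0:6,r1:4,r2:7,r3:Add1,r4:Add2,r5:8
  c5: CDB Add2=6; issue ADD r4<-Add2  regs: r0:6,r1:4,r2:7,r3:Add1,r4:Add2,r5:8
  c6: stall  regs: r0:6,r1:4,r2:7,r3:Add1,r4:Add2,r5:8
  c7: stall  regs: r0:6,r1:4,r2:7,r3:Add1,r4:Add2,r5:8
  c8: CDB Add1=2; issue ADD r2<-Add1  regs: r0:6,r1:4,r2:Add1,r3:2,r4:Add2,r5:8
  c9: CDB Add2=15; issue MUL r3<-Mul1  regs: r0:6,r1:4,r2:Add1,r3:Mul1,r4:15,r5:8
  c10: issue SUB r3<-Add2  regs: r0:6,r1:4,r2:Add1,r3:Add2,r4:15,r5:8
  c11: CDB Add1=12; issue ADD r3<-Add1  regs: r0:6,r1:4,r2:12,r3:Add1,r4:15,r5:8
  c12: issue MUL r4<-Mul2  regs: r0:6,r1:4,r2:12,r3:Add1,r4:Mul2,r5:8
  c13: CDB Mul1=8; issue MUL r4<-Mul1  regs: r0:6,r1:4,r2:12,r3:Add1,r4:Mul1,r5:8
  c14: -  regs: r0:6,r1:4,r2:12,r3:Add1,r4:Mul1,r5:8
  c15: -  regs: r0:6,r1:4,r2:12,r3:Add1,r4:Mul1,r5:8
  c16: CDB Add2=-4  regs: r0:6,r1:4,r2:12,r3:Add1,r4:Mul1,r5:8
  c17: CDB Mul1=72  regs: r0:6,r1:4,r2:12,r3:Add1,r4:72,r5:8
  c18: -  regs: r0:6,r1:4,r2:12,r3:Add1,r4:72,r5:8
  c19: CDB Add1=8  regs: r0:6,r1:4,r2:12,r3:8,r4:72,r5:8
  c20: -  regs: r0:6,r1:4,r2:12,r3:8,r4:72,r5:8
  c21: -  regs: r0:6,r1:4,r2:12,r3:8,r4:72,r5:8
  c22: -  regs: r0:6,r1:4,r2:12,r3:8,r4:72,r5:8
  c23: CDB Mul2=48  regs: r0:6,r1:4,r2:12,r3:8,r4:72,r5:8

STATUS = VALUE 8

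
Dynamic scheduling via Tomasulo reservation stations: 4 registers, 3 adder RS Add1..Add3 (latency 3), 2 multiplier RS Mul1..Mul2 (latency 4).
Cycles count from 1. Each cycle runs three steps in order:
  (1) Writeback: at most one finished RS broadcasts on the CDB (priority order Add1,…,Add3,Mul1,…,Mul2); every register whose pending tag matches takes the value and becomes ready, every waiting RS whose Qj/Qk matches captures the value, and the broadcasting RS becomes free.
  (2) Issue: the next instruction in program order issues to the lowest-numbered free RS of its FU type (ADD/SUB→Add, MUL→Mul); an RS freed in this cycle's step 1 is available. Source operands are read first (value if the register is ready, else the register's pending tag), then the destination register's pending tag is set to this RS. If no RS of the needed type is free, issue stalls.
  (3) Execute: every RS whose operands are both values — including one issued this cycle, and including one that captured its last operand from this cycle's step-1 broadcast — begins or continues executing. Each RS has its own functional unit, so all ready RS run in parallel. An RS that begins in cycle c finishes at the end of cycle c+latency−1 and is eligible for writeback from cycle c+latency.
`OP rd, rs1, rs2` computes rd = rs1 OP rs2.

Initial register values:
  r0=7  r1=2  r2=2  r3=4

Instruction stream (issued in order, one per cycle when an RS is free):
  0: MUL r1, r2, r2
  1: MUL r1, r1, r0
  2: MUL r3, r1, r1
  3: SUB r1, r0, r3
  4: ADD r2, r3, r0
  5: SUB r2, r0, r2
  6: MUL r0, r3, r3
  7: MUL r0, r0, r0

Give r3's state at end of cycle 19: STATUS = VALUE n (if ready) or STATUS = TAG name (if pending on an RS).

c1: issue MUL r1<-Mul1 | r0:7,r1:Mul1,r2:2,r3:4
c2: issue MUL r1<-Mul2 | r0:7,r1:Mul2,r2:2,r3:4
c3: stall | r0:7,r1:Mul2,r2:2,r3:4
c4: stall | r0:7,r1:Mul2,r2:2,r3:4
c5: CDB Mul1=4; issue MUL r3<-Mul1 | r0:7,r1:Mul2,r2:2,r3:Mul1
c6: issue SUB r1<-Add1 | r0:7,r1:Add1,r2:2,r3:Mul1
c7: issue ADD r2<-Add2 | r0:7,r1:Add1,r2:Add2,r3:Mul1
c8: issue SUB r2<-Add3 | r0:7,r1:Add1,r2:Add3,r3:Mul1
c9: CDB Mul2=28; issue MUL r0<-Mul2 | r0:Mul2,r1:Add1,r2:Add3,r3:Mul1
c10: stall | r0:Mul2,r1:Add1,r2:Add3,r3:Mul1
c11: stall | r0:Mul2,r1:Add1,r2:Add3,r3:Mul1
c12: stall | r0:Mul2,r1:Add1,r2:Add3,r3:Mul1
c13: CDB Mul1=784; issue MUL r0<-Mul1 | r0:Mul1,r1:Add1,r2:Add3,r3:784
c14: - | r0:Mul1,r1:Add1,r2:Add3,r3:784
c15: - | r0:Mul1,r1:Add1,r2:Add3,r3:784
c16: CDB Add1=-777 | r0:Mul1,r1:-777,r2:Add3,r3:784
c17: CDB Add2=791 | r0:Mul1,r1:-777,r2:Add3,r3:784
c18: CDB Mul2=614656 | r0:Mul1,r1:-777,r2:Add3,r3:784
c19: - | r0:Mul1,r1:-777,r2:Add3,r3:784

STATUS = VALUE 784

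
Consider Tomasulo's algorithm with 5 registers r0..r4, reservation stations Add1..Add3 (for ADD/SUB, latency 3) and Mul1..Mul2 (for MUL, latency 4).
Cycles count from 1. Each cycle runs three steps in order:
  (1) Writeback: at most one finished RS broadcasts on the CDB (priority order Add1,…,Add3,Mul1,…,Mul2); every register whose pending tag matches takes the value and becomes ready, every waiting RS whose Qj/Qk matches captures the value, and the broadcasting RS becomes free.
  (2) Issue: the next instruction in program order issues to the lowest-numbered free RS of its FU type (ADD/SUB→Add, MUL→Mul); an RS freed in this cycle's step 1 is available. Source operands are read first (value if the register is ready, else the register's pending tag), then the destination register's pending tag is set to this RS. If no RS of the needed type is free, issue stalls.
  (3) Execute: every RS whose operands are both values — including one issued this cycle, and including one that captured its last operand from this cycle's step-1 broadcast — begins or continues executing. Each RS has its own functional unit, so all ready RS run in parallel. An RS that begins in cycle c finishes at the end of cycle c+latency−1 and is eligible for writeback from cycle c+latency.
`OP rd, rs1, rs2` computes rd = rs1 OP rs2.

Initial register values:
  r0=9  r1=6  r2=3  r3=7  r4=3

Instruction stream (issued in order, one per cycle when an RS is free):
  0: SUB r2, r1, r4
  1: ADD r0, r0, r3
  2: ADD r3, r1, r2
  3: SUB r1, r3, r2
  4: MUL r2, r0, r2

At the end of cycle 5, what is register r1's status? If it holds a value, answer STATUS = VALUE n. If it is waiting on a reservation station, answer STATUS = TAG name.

c1: issue SUB r2<-Add1 | r0:9,r1:6,r2:Add1,r3:7,r4:3
c2: issue ADD r0<-Add2 | r0:Add2,r1:6,r2:Add1,r3:7,r4:3
c3: issue ADD r3<-Add3 | r0:Add2,r1:6,r2:Add1,r3:Add3,r4:3
c4: CDB Add1=3; issue SUB r1<-Add1 | r0:Add2,r1:Add1,r2:3,r3:Add3,r4:3
c5: CDB Add2=16; issue MUL r2<-Mul1 | r0:16,r1:Add1,r2:Mul1,r3:Add3,r4:3

STATUS = TAG Add1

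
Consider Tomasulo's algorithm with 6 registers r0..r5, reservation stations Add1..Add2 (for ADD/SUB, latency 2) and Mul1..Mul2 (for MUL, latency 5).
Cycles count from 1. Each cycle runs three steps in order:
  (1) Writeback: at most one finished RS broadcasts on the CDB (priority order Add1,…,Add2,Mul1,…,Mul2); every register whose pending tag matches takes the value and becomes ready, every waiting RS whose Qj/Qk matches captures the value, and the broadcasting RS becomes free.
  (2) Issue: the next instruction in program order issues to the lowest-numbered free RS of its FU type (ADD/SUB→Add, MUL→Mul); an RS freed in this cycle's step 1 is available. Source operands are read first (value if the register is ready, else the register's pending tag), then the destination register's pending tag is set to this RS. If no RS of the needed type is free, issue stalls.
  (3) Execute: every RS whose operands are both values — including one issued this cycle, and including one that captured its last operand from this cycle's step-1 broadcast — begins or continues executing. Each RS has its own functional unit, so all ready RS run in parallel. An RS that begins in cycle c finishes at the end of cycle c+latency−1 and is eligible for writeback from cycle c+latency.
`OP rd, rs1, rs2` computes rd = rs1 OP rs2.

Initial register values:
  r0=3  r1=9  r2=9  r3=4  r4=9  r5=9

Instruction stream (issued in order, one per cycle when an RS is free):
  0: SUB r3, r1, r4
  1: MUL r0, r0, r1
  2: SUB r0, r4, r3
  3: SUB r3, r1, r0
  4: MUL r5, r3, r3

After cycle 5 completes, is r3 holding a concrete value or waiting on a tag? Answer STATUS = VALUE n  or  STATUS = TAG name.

cycle 1: issue SUB r3<-Add1 // r0:3,r1:9,r2:9,r3:Add1,r4:9,r5:9
cycle 2: issue MUL r0<-Mul1 // r0:Mul1,r1:9,r2:9,r3:Add1,r4:9,r5:9
cycle 3: CDB Add1=0; issue SUB r0<-Add1 // r0:Add1,r1:9,r2:9,r3:0,r4:9,r5:9
cycle 4: issue SUB r3<-Add2 // r0:Add1,r1:9,r2:9,r3:Add2,r4:9,r5:9
cycle 5: CDB Add1=9; issue MUL r5<-Mul2 // r0:9,r1:9,r2:9,r3:Add2,r4:9,r5:Mul2

STATUS = TAG Add2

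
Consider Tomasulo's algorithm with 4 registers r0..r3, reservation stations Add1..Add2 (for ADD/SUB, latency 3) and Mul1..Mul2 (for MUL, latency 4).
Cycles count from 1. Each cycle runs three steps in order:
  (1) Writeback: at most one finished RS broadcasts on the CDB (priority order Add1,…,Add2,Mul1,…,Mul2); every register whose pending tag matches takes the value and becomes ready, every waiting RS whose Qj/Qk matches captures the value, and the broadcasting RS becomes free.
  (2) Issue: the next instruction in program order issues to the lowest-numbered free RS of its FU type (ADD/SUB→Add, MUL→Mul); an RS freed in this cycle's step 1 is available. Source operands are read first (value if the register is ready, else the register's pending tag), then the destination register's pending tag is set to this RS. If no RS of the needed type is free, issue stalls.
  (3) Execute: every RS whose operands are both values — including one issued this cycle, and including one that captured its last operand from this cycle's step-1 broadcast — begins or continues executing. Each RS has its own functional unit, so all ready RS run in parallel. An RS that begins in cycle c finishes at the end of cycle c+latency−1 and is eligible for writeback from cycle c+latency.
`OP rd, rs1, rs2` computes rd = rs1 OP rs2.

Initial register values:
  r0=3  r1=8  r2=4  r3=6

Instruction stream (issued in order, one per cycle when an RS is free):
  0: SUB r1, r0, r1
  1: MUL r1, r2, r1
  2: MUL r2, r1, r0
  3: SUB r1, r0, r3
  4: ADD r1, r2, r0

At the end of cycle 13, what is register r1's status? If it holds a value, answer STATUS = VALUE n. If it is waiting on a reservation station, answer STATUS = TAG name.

STATUS = TAG Add2

  c1: issue SUB r1<-Add1  regs: r0:3,r1:Add1,r2:4,r3:6
  c2: issue MUL r1<-Mul1  regs: r0:3,r1:Mul1,r2:4,r3:6
  c3: issue MUL r2<-Mul2  regs: r0:3,r1:Mul1,r2:Mul2,r3:6
  c4: CDB Add1=-5; issue SUB r1<-Add1  regs: r0:3,r1:Add1,r2:Mul2,r3:6
  c5: issue ADD r1<-Add2  regs: r0:3,r1:Add2,r2:Mul2,r3:6
  c6: -  regs: r0:3,r1:Add2,r2:Mul2,r3:6
  c7: CDB Add1=-3  regs: r0:3,r1:Add2,r2:Mul2,r3:6
  c8: CDB Mul1=-20  regs: r0:3,r1:Add2,r2:Mul2,r3:6
  c9: -  regs: r0:3,r1:Add2,r2:Mul2,r3:6
  c10: -  regs: r0:3,r1:Add2,r2:Mul2,r3:6
  c11: -  regs: r0:3,r1:Add2,r2:Mul2,r3:6
  c12: CDB Mul2=-60  regs: r0:3,r1:Add2,r2:-60,r3:6
  c13: -  regs: r0:3,r1:Add2,r2:-60,r3:6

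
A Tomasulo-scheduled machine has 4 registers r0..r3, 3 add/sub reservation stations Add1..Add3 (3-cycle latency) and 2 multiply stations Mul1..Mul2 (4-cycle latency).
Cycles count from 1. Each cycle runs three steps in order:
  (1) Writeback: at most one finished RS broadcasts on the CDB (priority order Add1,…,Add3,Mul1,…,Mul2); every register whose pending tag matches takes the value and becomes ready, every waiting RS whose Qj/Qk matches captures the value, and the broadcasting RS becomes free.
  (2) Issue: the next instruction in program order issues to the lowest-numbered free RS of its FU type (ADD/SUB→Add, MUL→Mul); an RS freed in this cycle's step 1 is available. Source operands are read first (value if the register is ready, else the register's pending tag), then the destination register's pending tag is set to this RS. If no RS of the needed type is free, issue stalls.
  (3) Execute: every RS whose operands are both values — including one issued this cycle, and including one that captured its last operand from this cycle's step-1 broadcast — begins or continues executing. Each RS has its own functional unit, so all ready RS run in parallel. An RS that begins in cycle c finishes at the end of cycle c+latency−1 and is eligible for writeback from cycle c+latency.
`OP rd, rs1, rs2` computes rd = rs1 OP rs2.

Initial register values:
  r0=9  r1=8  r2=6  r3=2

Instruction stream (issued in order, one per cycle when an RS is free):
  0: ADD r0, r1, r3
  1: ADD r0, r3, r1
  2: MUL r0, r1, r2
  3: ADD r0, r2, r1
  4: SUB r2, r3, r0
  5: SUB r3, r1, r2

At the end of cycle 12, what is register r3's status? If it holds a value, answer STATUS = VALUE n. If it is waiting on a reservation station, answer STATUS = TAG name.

  c1: issue ADD r0<-Add1  regs: r0:Add1,r1:8,r2:6,r3:2
  c2: issue ADD r0<-Add2  regs: r0:Add2,r1:8,r2:6,r3:2
  c3: issue MUL r0<-Mul1  regs: r0:Mul1,r1:8,r2:6,r3:2
  c4: CDB Add1=10; issue ADD r0<-Add1  regs: r0:Add1,r1:8,r2:6,r3:2
  c5: CDB Add2=10; issue SUB r2<-Add2  regs: r0:Add1,r1:8,r2:Add2,r3:2
  c6: issue SUB r3<-Add3  regs: r0:Add1,r1:8,r2:Add2,r3:Add3
  c7: CDB Add1=14  regs: r0:14,r1:8,r2:Add2,r3:Add3
  c8: CDB Mul1=48  regs: r0:14,r1:8,r2:Add2,r3:Add3
  c9: -  regs: r0:14,r1:8,r2:Add2,r3:Add3
  c10: CDB Add2=-12  regs: r0:14,r1:8,r2:-12,r3:Add3
  c11: -  regs: r0:14,r1:8,r2:-12,r3:Add3
  c12: -  regs: r0:14,r1:8,r2:-12,r3:Add3

STATUS = TAG Add3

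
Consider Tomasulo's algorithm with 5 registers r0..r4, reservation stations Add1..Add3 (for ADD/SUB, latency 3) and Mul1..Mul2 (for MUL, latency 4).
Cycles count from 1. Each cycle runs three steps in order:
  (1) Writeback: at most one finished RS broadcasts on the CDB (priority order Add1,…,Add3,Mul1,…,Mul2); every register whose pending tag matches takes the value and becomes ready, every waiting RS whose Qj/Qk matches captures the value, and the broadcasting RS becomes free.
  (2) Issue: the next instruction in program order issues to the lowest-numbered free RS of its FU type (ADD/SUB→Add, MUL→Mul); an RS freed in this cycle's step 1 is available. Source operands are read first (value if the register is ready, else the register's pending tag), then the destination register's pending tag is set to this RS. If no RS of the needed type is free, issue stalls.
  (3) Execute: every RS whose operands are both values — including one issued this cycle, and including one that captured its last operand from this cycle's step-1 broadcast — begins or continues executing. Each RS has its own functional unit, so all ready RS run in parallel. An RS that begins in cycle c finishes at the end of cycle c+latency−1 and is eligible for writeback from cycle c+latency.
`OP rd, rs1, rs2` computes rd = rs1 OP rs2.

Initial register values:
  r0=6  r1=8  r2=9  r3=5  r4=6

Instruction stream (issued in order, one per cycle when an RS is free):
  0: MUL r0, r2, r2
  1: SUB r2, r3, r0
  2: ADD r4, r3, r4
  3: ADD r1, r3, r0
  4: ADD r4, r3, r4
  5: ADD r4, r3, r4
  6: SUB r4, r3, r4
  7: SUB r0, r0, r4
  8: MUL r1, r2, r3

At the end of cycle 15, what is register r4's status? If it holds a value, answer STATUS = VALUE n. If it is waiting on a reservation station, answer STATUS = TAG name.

c1: issue MUL r0<-Mul1 | r0:Mul1,r1:8,r2:9,r3:5,r4:6
c2: issue SUB r2<-Add1 | r0:Mul1,r1:8,r2:Add1,r3:5,r4:6
c3: issue ADD r4<-Add2 | r0:Mul1,r1:8,r2:Add1,r3:5,r4:Add2
c4: issue ADD r1<-Add3 | r0:Mul1,r1:Add3,r2:Add1,r3:5,r4:Add2
c5: CDB Mul1=81; stall | r0:81,r1:Add3,r2:Add1,r3:5,r4:Add2
c6: CDB Add2=11; issue ADD r4<-Add2 | r0:81,r1:Add3,r2:Add1,r3:5,r4:Add2
c7: stall | r0:81,r1:Add3,r2:Add1,r3:5,r4:Add2
c8: CDB Add1=-76; issue ADD r4<-Add1 | r0:81,r1:Add3,r2:-76,r3:5,r4:Add1
c9: CDB Add2=16; issue SUB r4<-Add2 | r0:81,r1:Add3,r2:-76,r3:5,r4:Add2
c10: CDB Add3=86; issue SUB r0<-Add3 | r0:Add3,r1:86,r2:-76,r3:5,r4:Add2
c11: issue MUL r1<-Mul1 | r0:Add3,r1:Mul1,r2:-76,r3:5,r4:Add2
c12: CDB Add1=21 | r0:Add3,r1:Mul1,r2:-76,r3:5,r4:Add2
c13: - | r0:Add3,r1:Mul1,r2:-76,r3:5,r4:Add2
c14: - | r0:Add3,r1:Mul1,r2:-76,r3:5,r4:Add2
c15: CDB Add2=-16 | r0:Add3,r1:Mul1,r2:-76,r3:5,r4:-16

STATUS = VALUE -16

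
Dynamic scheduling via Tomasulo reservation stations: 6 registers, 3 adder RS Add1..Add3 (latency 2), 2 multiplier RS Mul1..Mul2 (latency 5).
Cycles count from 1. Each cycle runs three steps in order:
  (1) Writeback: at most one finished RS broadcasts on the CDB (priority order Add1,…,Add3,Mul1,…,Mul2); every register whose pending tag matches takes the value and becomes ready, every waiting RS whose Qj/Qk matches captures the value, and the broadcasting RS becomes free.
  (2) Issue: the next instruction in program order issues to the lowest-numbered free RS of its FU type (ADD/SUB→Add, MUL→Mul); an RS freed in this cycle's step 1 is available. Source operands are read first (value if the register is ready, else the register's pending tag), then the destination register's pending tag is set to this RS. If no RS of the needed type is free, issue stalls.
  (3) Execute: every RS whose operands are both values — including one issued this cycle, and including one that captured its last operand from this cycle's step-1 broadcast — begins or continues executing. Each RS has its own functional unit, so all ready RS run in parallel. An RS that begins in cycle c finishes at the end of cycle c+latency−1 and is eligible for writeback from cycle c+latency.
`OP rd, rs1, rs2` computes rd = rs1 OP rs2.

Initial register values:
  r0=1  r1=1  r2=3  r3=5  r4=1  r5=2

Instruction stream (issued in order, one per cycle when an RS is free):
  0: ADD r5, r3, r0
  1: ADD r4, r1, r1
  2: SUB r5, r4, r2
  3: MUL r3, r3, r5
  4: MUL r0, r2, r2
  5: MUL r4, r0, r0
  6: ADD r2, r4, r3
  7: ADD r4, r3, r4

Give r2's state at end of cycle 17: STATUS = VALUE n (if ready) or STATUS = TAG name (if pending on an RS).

  c1: issue ADD r5<-Add1  regs: r0:1,r1:1,r2:3,r3:5,r4:1,r5:Add1
  c2: issue ADD r4<-Add2  regs: r0:1,r1:1,r2:3,r3:5,r4:Add2,r5:Add1
  c3: CDB Add1=6; issue SUB r5<-Add1  regs: r0:1,r1:1,r2:3,r3:5,r4:Add2,r5:Add1
  c4: CDB Add2=2; issue MUL r3<-Mul1  regs: r0:1,r1:1,r2:3,r3:Mul1,r4:2,r5:Add1
  c5: issue MUL r0<-Mul2  regs: r0:Mul2,r1:1,r2:3,r3:Mul1,r4:2,r5:Add1
  c6: CDB Add1=-1; stall  regs: r0:Mul2,r1:1,r2:3,r3:Mul1,r4:2,r5:-1
  c7: stall  regs: r0:Mul2,r1:1,r2:3,r3:Mul1,r4:2,r5:-1
  c8: stall  regs: r0:Mul2,r1:1,r2:3,r3:Mul1,r4:2,r5:-1
  c9: stall  regs: r0:Mul2,r1:1,r2:3,r3:Mul1,r4:2,r5:-1
  c10: CDB Mul2=9; issue MUL r4<-Mul2  regs: r0:9,r1:1,r2:3,r3:Mul1,r4:Mul2,r5:-1
  c11: CDB Mul1=-5; issue ADD r2<-Add1  regs: r0:9,r1:1,r2:Add1,r3:-5,r4:Mul2,r5:-1
  c12: issue ADD r4<-Add2  regs: r0:9,r1:1,r2:Add1,r3:-5,r4:Add2,r5:-1
  c13: -  regs: r0:9,r1:1,r2:Add1,r3:-5,r4:Add2,r5:-1
  c14: -  regs: r0:9,r1:1,r2:Add1,r3:-5,r4:Add2,r5:-1
  c15: CDB Mul2=81  regs: r0:9,r1:1,r2:Add1,r3:-5,r4:Add2,r5:-1
  c16: -  regs: r0:9,r1:1,r2:Add1,r3:-5,r4:Add2,r5:-1
  c17: CDB Add1=76  regs: r0:9,r1:1,r2:76,r3:-5,r4:Add2,r5:-1

STATUS = VALUE 76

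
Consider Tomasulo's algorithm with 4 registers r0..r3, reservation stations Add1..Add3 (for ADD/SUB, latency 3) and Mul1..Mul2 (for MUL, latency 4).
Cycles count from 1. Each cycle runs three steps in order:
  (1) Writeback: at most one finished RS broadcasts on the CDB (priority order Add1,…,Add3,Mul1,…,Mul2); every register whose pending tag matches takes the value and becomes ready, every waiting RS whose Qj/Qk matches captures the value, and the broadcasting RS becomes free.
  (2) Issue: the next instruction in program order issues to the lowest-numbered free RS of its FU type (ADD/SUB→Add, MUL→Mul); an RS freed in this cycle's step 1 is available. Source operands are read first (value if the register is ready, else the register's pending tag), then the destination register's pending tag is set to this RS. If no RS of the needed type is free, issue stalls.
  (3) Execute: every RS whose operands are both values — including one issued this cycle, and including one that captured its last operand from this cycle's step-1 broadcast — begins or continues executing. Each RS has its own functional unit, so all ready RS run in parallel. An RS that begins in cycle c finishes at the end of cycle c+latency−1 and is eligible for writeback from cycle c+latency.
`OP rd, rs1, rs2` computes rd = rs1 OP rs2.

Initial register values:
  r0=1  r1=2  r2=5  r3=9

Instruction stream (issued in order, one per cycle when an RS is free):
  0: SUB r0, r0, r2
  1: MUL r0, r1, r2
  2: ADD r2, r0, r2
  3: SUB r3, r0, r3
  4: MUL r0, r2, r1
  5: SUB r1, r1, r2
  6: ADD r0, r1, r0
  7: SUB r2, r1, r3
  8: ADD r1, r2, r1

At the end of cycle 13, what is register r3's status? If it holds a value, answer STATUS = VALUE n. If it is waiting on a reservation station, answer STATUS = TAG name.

cycle 1: issue SUB r0<-Add1 // r0:Add1,r1:2,r2:5,r3:9
cycle 2: issue MUL r0<-Mul1 // r0:Mul1,r1:2,r2:5,r3:9
cycle 3: issue ADD r2<-Add2 // r0:Mul1,r1:2,r2:Add2,r3:9
cycle 4: CDB Add1=-4; issue SUB r3<-Add1 // r0:Mul1,r1:2,r2:Add2,r3:Add1
cycle 5: issue MUL r0<-Mul2 // r0:Mul2,r1:2,r2:Add2,r3:Add1
cycle 6: CDB Mul1=10; issue SUB r1<-Add3 // r0:Mul2,r1:Add3,r2:Add2,r3:Add1
cycle 7: stall // r0:Mul2,r1:Add3,r2:Add2,r3:Add1
cycle 8: stall // r0:Mul2,r1:Add3,r2:Add2,r3:Add1
cycle 9: CDB Add1=1; issue ADD r0<-Add1 // r0:Add1,r1:Add3,r2:Add2,r3:1
cycle 10: CDB Add2=15; issue SUB r2<-Add2 // r0:Add1,r1:Add3,r2:Add2,r3:1
cycle 11: stall // r0:Add1,r1:Add3,r2:Add2,r3:1
cycle 12: stall // r0:Add1,r1:Add3,r2:Add2,r3:1
cycle 13: CDB Add3=-13; issue ADD r1<-Add3 // r0:Add1,r1:Add3,r2:Add2,r3:1

STATUS = VALUE 1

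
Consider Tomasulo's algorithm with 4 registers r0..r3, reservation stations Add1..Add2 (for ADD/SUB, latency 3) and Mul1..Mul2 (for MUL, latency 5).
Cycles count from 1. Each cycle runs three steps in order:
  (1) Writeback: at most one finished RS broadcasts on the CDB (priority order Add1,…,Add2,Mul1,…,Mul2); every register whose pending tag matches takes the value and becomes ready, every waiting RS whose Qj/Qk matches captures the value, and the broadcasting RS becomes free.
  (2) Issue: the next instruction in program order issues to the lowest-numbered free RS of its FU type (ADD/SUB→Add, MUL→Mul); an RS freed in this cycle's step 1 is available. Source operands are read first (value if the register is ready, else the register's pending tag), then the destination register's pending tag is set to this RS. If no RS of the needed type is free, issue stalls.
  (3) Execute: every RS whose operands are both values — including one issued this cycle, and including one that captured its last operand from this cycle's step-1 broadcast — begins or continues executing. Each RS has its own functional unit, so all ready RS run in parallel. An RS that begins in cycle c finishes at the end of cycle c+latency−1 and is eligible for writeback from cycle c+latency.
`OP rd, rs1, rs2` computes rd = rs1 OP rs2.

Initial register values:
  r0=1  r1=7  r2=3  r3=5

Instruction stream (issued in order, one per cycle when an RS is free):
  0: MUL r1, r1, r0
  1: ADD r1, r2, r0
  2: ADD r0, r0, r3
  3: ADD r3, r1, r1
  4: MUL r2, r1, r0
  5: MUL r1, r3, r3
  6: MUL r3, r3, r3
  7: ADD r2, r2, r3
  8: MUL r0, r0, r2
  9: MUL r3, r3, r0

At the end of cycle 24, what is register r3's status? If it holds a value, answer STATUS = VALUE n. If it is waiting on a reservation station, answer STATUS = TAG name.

cycle 1: issue MUL r1<-Mul1 // r0:1,r1:Mul1,r2:3,r3:5
cycle 2: issue ADD r1<-Add1 // r0:1,r1:Add1,r2:3,r3:5
cycle 3: issue ADD r0<-Add2 // r0:Add2,r1:Add1,r2:3,r3:5
cycle 4: stall // r0:Add2,r1:Add1,r2:3,r3:5
cycle 5: CDB Add1=4; issue ADD r3<-Add1 // r0:Add2,r1:4,r2:3,r3:Add1
cycle 6: CDB Add2=6; issue MUL r2<-Mul2 // r0:6,r1:4,r2:Mul2,r3:Add1
cycle 7: CDB Mul1=7; issue MUL r1<-Mul1 // r0:6,r1:Mul1,r2:Mul2,r3:Add1
cycle 8: CDB Add1=8; stall // r0:6,r1:Mul1,r2:Mul2,r3:8
cycle 9: stall // r0:6,r1:Mul1,r2:Mul2,r3:8
cycle 10: stall // r0:6,r1:Mul1,r2:Mul2,r3:8
cycle 11: CDB Mul2=24; issue MUL r3<-Mul2 // r0:6,r1:Mul1,r2:24,r3:Mul2
cycle 12: issue ADD r2<-Add1 // r0:6,r1:Mul1,r2:Add1,r3:Mul2
cycle 13: CDB Mul1=64; issue MUL r0<-Mul1 // r0:Mul1,r1:64,r2:Add1,r3:Mul2
cycle 14: stall // r0:Mul1,r1:64,r2:Add1,r3:Mul2
cycle 15: stall // r0:Mul1,r1:64,r2:Add1,r3:Mul2
cycle 16: CDB Mul2=64; issue MUL r3<-Mul2 // r0:Mul1,r1:64,r2:Add1,r3:Mul2
cycle 17: - // r0:Mul1,r1:64,r2:Add1,r3:Mul2
cycle 18: - // r0:Mul1,r1:64,r2:Add1,r3:Mul2
cycle 19: CDB Add1=88 // r0:Mul1,r1:64,r2:88,r3:Mul2
cycle 20: - // r0:Mul1,r1:64,r2:88,r3:Mul2
cycle 21: - // r0:Mul1,r1:64,r2:88,r3:Mul2
cycle 22: - // r0:Mul1,r1:64,r2:88,r3:Mul2
cycle 23: - // r0:Mul1,r1:64,r2:88,r3:Mul2
cycle 24: CDB Mul1=528 // r0:528,r1:64,r2:88,r3:Mul2

STATUS = TAG Mul2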